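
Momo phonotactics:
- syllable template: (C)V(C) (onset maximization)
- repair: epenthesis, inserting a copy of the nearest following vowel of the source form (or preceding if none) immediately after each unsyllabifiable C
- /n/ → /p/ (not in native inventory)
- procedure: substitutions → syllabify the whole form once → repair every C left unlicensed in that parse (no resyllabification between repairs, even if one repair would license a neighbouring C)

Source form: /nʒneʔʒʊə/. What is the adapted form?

Substitution: /n/ → /p/, giving /pʒpeʔʒʊə/.
The consonants /p/, /ʒ/ cannot be parsed into a legal (C)V(C) syllable (at most one coda consonant is licensed; onsets are limited to one consonant).
Each unlicensed consonant becomes the onset of a new syllable: /p/ → /pe/, /ʒ/ → /ʒe/.

peʒepeʔʒʊə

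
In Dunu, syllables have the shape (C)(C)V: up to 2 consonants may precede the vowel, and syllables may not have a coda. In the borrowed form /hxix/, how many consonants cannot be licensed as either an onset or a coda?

1

The consonants /x/ cannot be parsed into a legal (C)(C)V syllable (no codas are permitted; onsets may contain at most 2 consonants).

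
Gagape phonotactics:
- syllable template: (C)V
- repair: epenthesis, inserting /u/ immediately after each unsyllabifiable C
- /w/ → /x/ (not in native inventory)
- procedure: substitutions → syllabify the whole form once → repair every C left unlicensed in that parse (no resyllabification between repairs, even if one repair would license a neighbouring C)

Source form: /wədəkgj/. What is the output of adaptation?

Substitution: /w/ → /x/, giving /xədəkgj/.
Syllabifying with onset maximization leaves /k/, /g/, /j/ stranded (no codas are permitted; onsets are limited to one consonant).
Each unlicensed consonant becomes the onset of a new syllable: /k/ → /ku/, /g/ → /gu/, /j/ → /ju/.

xədəkuguju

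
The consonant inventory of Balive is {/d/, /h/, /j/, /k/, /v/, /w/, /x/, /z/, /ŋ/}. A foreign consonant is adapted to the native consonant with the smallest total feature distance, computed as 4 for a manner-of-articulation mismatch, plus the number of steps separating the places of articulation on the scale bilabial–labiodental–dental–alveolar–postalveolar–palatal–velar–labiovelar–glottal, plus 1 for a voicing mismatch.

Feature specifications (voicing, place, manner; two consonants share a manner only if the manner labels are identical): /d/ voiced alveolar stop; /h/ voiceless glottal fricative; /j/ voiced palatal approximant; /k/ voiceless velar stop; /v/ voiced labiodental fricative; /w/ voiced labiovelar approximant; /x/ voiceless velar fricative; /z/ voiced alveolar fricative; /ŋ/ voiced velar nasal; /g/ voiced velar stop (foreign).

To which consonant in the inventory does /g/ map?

k

/k/ is closest: same manner (stop), place distance 0 (velar→velar), voicing differs (+1); total 1. Next closest is /d/ at distance 3.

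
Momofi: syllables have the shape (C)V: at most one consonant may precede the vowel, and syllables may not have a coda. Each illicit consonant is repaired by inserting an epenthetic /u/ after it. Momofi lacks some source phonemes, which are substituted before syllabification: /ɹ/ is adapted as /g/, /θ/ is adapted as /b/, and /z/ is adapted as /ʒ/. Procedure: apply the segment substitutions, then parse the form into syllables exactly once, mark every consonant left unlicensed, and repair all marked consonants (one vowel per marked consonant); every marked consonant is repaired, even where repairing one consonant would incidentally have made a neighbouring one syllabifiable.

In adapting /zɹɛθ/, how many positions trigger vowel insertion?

After substitution the input is /ʒgɛb/.
The unsyllabifiable consonants are /ʒ/, /b/; each receives one epenthetic vowel.

2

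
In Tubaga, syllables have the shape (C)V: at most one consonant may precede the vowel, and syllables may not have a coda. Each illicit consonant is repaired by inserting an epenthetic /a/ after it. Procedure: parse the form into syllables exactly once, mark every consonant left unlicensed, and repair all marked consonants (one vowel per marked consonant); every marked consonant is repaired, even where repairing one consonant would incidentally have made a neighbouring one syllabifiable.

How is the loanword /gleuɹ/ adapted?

galeuɹa

The consonants /g/, /ɹ/ cannot be parsed into a legal (C)V syllable (no codas are permitted; onsets are limited to one consonant).
Epenthesis after each stranded consonant: /g/ → /ga/, /ɹ/ → /ɹa/.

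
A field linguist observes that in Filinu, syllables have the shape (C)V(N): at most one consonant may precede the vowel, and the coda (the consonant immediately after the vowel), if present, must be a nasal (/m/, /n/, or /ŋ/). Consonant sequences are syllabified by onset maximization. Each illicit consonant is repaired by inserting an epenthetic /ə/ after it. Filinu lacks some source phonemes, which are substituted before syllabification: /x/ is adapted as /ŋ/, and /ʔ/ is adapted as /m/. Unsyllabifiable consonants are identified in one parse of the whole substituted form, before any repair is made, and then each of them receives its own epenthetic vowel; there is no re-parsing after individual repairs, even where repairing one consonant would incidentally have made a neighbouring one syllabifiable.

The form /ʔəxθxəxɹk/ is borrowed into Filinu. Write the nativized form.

məŋθəŋəŋɹəkə

Substitution: /ʔ/ → /m/, /x/ → /ŋ/, giving /məŋθŋəŋɹk/.
The consonants /θ/, /ɹ/, /k/ cannot be parsed into a legal (C)V(N) syllable (only a nasal (/m/, /n/, or /ŋ/) is licensed in coda position; onsets are limited to one consonant).
Inserting the epenthetic vowel yields /θ/ → /θə/, /ɹ/ → /ɹə/, /k/ → /kə/.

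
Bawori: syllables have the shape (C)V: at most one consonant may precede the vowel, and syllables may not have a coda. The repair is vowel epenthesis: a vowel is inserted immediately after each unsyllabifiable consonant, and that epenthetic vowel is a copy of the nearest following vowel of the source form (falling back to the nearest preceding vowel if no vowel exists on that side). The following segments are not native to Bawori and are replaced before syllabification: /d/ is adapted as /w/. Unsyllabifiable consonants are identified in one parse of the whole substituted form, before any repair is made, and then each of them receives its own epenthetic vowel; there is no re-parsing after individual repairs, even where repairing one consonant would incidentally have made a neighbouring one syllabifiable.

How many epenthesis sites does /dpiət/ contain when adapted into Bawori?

After substitution the input is /wpiət/.
The unsyllabifiable consonants are /w/, /t/; each receives one epenthetic vowel.

2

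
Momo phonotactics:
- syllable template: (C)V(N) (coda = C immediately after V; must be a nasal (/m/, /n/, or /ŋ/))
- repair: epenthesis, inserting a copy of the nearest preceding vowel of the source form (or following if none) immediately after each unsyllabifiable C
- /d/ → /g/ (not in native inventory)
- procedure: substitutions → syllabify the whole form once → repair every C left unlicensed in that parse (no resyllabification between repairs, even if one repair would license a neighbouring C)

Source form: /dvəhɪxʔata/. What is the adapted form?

gəvəhɪxɪʔata

Substitution: /d/ → /g/, giving /gvəhɪxʔata/.
Syllabifying with onset maximization leaves /g/, /x/ stranded (only a nasal (/m/, /n/, or /ŋ/) is licensed in coda position; onsets are limited to one consonant).
Epenthesis after each stranded consonant: /g/ → /gə/, /x/ → /xɪ/.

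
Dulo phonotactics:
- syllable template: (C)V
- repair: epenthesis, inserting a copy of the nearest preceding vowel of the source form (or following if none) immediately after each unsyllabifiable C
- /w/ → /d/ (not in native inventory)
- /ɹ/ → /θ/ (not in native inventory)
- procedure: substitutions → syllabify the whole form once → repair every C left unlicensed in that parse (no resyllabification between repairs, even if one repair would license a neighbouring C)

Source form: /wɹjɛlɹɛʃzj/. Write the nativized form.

dɛθɛjɛlɛθɛʃɛzɛjɛ

Substitution: /w/ → /d/, /ɹ/ → /θ/, giving /dθjɛlθɛʃzj/.
The consonants /d/, /θ/, /l/, /ʃ/, /z/, /j/ cannot be parsed into a legal (C)V syllable (no codas are permitted; onsets are limited to one consonant).
Epenthesis after each stranded consonant: /d/ → /dɛ/, /θ/ → /θɛ/, /l/ → /lɛ/, /ʃ/ → /ʃɛ/, /z/ → /zɛ/, /j/ → /jɛ/.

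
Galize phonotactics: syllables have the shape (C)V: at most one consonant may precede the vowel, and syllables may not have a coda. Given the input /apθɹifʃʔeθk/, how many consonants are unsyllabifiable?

6

The consonants /p/, /θ/, /f/, /ʃ/, /θ/, /k/ cannot be parsed into a legal (C)V syllable (no codas are permitted; onsets are limited to one consonant).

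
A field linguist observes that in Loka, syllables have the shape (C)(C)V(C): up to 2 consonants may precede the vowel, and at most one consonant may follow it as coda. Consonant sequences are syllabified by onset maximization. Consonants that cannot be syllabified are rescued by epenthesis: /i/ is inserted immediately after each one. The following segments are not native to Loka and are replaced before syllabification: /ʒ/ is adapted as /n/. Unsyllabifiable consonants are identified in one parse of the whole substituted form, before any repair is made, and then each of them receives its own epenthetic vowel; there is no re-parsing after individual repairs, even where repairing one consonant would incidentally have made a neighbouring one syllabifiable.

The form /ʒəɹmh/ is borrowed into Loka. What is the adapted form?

Substitution: /ʒ/ → /n/, giving /nəɹmh/.
Under (C)(C)V(C), the unsyllabifiable consonants are /m/, /h/ (at most one coda consonant is licensed; onsets may contain at most 2 consonants).
Each unlicensed consonant becomes the onset of a new syllable: /m/ → /mi/, /h/ → /hi/.

nəɹmihi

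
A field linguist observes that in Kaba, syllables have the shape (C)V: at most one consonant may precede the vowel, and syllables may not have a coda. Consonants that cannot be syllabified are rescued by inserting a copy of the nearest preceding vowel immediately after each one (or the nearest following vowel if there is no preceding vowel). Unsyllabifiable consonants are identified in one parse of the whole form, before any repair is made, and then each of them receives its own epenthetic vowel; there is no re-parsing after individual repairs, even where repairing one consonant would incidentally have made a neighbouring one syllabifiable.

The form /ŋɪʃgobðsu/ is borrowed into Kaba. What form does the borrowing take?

ŋɪʃɪgoboðosu

Under (C)V, the unsyllabifiable consonants are /ʃ/, /b/, /ð/ (no codas are permitted; onsets are limited to one consonant).
Epenthesis after each stranded consonant: /ʃ/ → /ʃɪ/, /b/ → /bo/, /ð/ → /ðo/.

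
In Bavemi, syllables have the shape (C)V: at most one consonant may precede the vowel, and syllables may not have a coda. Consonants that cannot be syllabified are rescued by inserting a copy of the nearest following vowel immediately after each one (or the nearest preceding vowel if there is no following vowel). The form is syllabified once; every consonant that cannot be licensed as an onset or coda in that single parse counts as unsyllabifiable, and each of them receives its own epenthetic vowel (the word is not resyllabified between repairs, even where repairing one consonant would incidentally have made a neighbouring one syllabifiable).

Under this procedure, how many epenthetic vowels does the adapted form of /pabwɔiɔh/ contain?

2

The unsyllabifiable consonants are /b/, /h/; each receives one epenthetic vowel.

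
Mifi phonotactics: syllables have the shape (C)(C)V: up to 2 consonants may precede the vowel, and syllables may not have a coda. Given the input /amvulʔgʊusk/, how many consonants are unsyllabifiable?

The consonants /l/, /s/, /k/ cannot be parsed into a legal (C)(C)V syllable (no codas are permitted; onsets may contain at most 2 consonants).

3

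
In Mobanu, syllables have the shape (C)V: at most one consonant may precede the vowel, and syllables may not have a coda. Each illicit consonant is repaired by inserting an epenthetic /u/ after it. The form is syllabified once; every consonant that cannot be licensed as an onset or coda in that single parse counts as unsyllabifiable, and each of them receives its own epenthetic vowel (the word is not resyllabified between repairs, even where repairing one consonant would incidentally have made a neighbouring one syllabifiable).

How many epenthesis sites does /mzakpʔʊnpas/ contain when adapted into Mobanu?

5

The unsyllabifiable consonants are /m/, /k/, /p/, /n/, /s/; each receives one epenthetic vowel.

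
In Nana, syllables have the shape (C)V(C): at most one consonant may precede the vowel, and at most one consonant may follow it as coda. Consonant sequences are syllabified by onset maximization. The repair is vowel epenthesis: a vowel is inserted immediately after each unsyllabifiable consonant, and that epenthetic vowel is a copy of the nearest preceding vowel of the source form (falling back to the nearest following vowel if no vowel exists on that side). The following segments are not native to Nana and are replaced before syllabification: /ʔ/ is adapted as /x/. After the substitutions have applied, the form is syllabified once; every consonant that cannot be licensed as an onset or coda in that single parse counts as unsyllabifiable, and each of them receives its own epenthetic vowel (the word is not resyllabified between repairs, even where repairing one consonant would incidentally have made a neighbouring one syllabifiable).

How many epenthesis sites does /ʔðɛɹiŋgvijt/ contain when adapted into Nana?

3

After substitution the input is /xðɛɹiŋgvijt/.
The unsyllabifiable consonants are /x/, /g/, /t/; each receives one epenthetic vowel.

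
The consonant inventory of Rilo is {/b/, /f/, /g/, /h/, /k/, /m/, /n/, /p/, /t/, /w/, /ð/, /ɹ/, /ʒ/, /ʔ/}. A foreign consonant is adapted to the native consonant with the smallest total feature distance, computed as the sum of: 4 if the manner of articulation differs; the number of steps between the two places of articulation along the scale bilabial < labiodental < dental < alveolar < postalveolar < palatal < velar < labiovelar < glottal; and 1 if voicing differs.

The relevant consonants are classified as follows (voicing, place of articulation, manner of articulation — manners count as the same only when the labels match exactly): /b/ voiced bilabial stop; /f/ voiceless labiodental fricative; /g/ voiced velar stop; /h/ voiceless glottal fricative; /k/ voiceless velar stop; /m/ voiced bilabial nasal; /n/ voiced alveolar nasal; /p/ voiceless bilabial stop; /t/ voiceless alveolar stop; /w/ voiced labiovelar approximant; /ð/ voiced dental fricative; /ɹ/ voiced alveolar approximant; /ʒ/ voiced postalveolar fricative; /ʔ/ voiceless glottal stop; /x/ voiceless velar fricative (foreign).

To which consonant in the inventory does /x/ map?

/h/ is closest: same manner (fricative), place distance 2 (velar→glottal), same voicing; total 2. Next closest is /ʒ/ at distance 3.

h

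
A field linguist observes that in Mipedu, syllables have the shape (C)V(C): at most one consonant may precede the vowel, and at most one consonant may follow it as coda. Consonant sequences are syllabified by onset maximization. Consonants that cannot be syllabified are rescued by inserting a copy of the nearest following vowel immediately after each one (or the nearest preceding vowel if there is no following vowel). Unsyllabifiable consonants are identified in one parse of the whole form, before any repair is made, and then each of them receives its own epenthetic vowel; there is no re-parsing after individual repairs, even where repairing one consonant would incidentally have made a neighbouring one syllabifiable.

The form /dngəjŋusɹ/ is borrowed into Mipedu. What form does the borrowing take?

dənəgəjŋusɹu

Under (C)V(C), the unsyllabifiable consonants are /d/, /n/, /ɹ/ (at most one coda consonant is licensed; onsets are limited to one consonant).
Epenthesis after each stranded consonant: /d/ → /də/, /n/ → /nə/, /ɹ/ → /ɹu/.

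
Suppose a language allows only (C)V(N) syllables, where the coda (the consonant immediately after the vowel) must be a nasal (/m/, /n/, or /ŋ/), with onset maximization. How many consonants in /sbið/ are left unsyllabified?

The consonants /s/, /ð/ cannot be parsed into a legal (C)V(N) syllable (only a nasal (/m/, /n/, or /ŋ/) is licensed in coda position; onsets are limited to one consonant).

2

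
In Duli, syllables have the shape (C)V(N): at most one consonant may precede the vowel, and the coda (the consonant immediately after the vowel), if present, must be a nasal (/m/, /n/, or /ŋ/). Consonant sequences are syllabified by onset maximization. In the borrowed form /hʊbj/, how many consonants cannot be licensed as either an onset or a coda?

The consonants /b/, /j/ cannot be parsed into a legal (C)V(N) syllable (only a nasal (/m/, /n/, or /ŋ/) is licensed in coda position; onsets are limited to one consonant).

2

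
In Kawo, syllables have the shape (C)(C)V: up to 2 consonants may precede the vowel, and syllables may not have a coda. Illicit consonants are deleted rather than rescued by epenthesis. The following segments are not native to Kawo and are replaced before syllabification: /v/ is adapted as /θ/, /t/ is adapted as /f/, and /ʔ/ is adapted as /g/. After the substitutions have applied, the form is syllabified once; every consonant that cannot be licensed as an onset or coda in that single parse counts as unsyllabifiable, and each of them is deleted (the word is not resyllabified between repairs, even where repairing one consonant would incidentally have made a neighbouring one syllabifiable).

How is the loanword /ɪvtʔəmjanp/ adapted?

Substitution: /v/ → /θ/, /t/ → /f/, /ʔ/ → /g/, giving /ɪθfgəmjanp/.
Under (C)(C)V, the unsyllabifiable consonants are /θ/, /n/, /p/ (no codas are permitted; onsets may contain at most 2 consonants).
Deletion applies to /θ/, /n/, /p/.

ɪfgəmja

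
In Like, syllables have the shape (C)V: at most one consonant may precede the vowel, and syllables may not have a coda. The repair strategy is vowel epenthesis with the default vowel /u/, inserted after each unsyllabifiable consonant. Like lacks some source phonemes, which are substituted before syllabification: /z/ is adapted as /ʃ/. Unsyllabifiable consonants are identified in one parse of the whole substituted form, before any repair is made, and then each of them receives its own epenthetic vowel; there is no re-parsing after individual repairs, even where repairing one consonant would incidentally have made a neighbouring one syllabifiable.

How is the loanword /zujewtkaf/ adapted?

ʃujewutukafu

Substitution: /z/ → /ʃ/, giving /ʃujewtkaf/.
Syllabifying with onset maximization leaves /w/, /t/, /f/ stranded (no codas are permitted; onsets are limited to one consonant).
Inserting the epenthetic vowel yields /w/ → /wu/, /t/ → /tu/, /f/ → /fu/.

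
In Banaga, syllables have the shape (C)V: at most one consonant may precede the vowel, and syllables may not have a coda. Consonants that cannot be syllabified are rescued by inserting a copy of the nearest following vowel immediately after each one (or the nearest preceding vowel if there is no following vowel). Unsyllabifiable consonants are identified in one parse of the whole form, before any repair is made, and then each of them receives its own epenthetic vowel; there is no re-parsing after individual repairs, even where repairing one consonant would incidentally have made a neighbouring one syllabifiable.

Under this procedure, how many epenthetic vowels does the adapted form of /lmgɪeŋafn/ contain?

4

The unsyllabifiable consonants are /l/, /m/, /f/, /n/; each receives one epenthetic vowel.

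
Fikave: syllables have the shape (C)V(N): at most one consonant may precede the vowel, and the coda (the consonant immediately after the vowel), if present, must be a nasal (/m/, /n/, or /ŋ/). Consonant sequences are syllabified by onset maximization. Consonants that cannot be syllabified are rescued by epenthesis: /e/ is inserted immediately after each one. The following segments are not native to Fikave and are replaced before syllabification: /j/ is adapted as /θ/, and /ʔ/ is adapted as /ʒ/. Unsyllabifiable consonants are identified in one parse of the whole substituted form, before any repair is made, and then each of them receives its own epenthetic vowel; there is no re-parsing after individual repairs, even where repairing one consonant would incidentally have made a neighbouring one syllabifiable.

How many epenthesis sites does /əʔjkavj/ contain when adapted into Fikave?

After substitution the input is /əʒθkavθ/.
The unsyllabifiable consonants are /ʒ/, /θ/, /v/, /θ/; each receives one epenthetic vowel.

4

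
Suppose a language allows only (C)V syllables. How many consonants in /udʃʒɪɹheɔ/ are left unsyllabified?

3

Syllabifying with onset maximization leaves /d/, /ʃ/, /ɹ/ stranded (no codas are permitted; onsets are limited to one consonant).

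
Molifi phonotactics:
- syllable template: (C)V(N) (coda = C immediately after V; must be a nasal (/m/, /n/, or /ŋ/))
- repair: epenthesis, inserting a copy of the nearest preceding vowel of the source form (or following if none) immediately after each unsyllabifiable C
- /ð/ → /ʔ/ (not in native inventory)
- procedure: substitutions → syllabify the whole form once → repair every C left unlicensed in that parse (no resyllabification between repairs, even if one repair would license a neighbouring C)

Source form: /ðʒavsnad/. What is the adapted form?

Substitution: /ð/ → /ʔ/, giving /ʔʒavsnad/.
Syllabifying with onset maximization leaves /ʔ/, /v/, /s/, /d/ stranded (only a nasal (/m/, /n/, or /ŋ/) is licensed in coda position; onsets are limited to one consonant).
Each unlicensed consonant becomes the onset of a new syllable: /ʔ/ → /ʔa/, /v/ → /va/, /s/ → /sa/, /d/ → /da/.

ʔaʒavasanada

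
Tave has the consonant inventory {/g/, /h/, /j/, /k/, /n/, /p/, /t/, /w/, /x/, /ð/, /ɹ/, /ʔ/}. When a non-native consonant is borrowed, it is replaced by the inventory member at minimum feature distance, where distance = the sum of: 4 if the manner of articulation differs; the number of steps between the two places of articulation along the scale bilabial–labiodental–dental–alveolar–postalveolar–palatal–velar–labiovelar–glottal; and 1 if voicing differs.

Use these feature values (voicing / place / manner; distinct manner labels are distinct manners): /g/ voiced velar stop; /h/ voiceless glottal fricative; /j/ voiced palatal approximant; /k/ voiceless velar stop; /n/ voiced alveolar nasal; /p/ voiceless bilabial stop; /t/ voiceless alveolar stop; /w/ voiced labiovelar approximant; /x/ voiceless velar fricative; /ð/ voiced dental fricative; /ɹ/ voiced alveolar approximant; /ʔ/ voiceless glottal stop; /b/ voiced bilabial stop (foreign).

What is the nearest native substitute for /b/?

p

/p/ is closest: same manner (stop), place distance 0 (bilabial→bilabial), voicing differs (+1); total 1. Next closest is /t/ at distance 4.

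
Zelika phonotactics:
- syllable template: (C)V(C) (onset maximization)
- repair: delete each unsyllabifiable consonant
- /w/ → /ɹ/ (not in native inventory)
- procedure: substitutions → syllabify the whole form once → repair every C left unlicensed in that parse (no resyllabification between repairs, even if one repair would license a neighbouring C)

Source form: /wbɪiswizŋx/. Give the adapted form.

Substitution: /w/ → /ɹ/, giving /ɹbɪisɹizŋx/.
The consonants /ɹ/, /ŋ/, /x/ cannot be parsed into a legal (C)V(C) syllable (at most one coda consonant is licensed; onsets are limited to one consonant).
Each unlicensed consonant is deleted: /ɹ/, /ŋ/, /x/.

bɪisɹiz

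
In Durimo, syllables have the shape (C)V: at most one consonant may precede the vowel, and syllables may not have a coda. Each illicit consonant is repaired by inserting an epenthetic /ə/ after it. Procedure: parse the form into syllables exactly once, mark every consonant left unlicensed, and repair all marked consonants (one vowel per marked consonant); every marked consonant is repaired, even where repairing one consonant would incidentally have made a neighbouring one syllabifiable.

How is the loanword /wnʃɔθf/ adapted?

wənəʃɔθəfə

Under (C)V, the unsyllabifiable consonants are /w/, /n/, /θ/, /f/ (no codas are permitted; onsets are limited to one consonant).
Epenthesis after each stranded consonant: /w/ → /wə/, /n/ → /nə/, /θ/ → /θə/, /f/ → /fə/.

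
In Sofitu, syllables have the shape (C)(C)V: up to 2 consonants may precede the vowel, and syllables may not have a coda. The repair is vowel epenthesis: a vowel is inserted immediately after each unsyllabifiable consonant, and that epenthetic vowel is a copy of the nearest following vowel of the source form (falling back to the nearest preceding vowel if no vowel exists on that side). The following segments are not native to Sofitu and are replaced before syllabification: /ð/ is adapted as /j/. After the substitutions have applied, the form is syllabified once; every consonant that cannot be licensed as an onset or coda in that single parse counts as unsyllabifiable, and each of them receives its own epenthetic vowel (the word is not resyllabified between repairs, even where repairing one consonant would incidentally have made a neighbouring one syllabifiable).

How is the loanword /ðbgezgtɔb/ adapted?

jebgezɔgtɔbɔ

Substitution: /ð/ → /j/, giving /jbgezgtɔb/.
Under (C)(C)V, the unsyllabifiable consonants are /j/, /z/, /b/ (no codas are permitted; onsets may contain at most 2 consonants).
Each unlicensed consonant becomes the onset of a new syllable: /j/ → /je/, /z/ → /zɔ/, /b/ → /bɔ/.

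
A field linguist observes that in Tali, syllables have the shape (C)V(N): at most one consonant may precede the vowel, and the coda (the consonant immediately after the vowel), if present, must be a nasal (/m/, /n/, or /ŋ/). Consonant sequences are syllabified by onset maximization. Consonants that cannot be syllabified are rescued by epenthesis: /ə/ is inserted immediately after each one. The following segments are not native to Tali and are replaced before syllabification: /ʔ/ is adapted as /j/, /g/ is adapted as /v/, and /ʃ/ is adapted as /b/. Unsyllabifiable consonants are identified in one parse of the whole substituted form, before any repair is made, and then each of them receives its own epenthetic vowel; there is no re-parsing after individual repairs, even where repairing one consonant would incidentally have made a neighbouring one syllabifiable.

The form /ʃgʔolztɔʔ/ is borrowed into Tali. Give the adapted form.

Substitution: /ʃ/ → /b/, /g/ → /v/, /ʔ/ → /j/, giving /bvjolztɔj/.
Under (C)V(N), the unsyllabifiable consonants are /b/, /v/, /l/, /z/, /j/ (only a nasal (/m/, /n/, or /ŋ/) is licensed in coda position; onsets are limited to one consonant).
Inserting the epenthetic vowel yields /b/ → /bə/, /v/ → /və/, /l/ → /lə/, /z/ → /zə/, /j/ → /jə/.

bəvəjoləzətɔjə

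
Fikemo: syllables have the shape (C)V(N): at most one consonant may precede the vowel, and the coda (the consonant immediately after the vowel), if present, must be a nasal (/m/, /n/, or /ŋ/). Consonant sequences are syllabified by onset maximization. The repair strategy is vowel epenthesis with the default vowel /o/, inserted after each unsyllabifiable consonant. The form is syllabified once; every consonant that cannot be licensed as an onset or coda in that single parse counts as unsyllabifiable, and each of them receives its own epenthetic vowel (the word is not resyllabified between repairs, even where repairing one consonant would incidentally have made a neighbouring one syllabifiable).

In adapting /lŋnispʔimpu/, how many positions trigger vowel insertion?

The unsyllabifiable consonants are /l/, /ŋ/, /s/, /p/; each receives one epenthetic vowel.

4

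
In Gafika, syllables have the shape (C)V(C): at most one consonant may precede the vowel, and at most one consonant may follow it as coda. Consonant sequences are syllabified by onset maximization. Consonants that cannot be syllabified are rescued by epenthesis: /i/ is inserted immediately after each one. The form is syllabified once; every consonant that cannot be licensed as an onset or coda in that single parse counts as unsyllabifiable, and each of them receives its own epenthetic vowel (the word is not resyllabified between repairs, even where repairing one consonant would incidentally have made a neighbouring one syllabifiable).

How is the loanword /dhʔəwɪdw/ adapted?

The consonants /d/, /h/, /w/ cannot be parsed into a legal (C)V(C) syllable (at most one coda consonant is licensed; onsets are limited to one consonant).
Inserting the epenthetic vowel yields /d/ → /di/, /h/ → /hi/, /w/ → /wi/.

dihiʔəwɪdwi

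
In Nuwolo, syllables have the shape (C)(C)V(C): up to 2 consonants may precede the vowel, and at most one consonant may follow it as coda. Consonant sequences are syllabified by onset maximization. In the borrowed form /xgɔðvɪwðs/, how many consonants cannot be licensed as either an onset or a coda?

2

Syllabifying with onset maximization leaves /ð/, /s/ stranded (at most one coda consonant is licensed; onsets may contain at most 2 consonants).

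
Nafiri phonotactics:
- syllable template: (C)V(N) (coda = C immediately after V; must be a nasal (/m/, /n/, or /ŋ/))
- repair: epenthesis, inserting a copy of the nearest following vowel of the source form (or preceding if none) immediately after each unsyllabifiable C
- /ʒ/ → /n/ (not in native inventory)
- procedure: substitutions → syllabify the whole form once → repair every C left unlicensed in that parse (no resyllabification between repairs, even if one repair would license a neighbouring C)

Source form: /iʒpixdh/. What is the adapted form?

inpixidihi

Substitution: /ʒ/ → /n/, giving /inpixdh/.
Under (C)V(N), the unsyllabifiable consonants are /x/, /d/, /h/ (only a nasal (/m/, /n/, or /ŋ/) is licensed in coda position; onsets are limited to one consonant).
Each unlicensed consonant becomes the onset of a new syllable: /x/ → /xi/, /d/ → /di/, /h/ → /hi/.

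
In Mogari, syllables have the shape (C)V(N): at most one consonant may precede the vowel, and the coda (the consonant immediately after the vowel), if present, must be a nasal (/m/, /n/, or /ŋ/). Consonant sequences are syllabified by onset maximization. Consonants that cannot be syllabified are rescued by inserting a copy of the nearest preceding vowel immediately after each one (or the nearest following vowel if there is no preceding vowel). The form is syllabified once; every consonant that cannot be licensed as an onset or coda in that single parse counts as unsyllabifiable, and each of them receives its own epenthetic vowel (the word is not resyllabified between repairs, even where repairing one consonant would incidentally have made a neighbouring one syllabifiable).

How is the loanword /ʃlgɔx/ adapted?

The consonants /ʃ/, /l/, /x/ cannot be parsed into a legal (C)V(N) syllable (only a nasal (/m/, /n/, or /ŋ/) is licensed in coda position; onsets are limited to one consonant).
Each unlicensed consonant becomes the onset of a new syllable: /ʃ/ → /ʃɔ/, /l/ → /lɔ/, /x/ → /xɔ/.

ʃɔlɔgɔxɔ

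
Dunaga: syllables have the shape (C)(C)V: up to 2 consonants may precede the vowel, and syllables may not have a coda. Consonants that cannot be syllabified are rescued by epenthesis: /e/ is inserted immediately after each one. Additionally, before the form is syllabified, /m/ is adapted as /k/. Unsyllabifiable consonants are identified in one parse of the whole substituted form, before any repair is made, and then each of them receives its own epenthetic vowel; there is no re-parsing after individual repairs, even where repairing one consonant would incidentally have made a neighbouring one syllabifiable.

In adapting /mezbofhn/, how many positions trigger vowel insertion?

3

After substitution the input is /kezbofhn/.
The unsyllabifiable consonants are /f/, /h/, /n/; each receives one epenthetic vowel.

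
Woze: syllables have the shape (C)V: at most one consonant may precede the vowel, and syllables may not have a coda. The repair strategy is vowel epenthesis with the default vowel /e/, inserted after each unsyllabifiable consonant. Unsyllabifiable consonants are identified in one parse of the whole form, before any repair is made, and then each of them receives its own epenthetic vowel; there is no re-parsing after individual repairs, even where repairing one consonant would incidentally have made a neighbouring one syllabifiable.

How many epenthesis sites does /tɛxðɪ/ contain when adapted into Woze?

The unsyllabifiable consonants are /x/; each receives one epenthetic vowel.

1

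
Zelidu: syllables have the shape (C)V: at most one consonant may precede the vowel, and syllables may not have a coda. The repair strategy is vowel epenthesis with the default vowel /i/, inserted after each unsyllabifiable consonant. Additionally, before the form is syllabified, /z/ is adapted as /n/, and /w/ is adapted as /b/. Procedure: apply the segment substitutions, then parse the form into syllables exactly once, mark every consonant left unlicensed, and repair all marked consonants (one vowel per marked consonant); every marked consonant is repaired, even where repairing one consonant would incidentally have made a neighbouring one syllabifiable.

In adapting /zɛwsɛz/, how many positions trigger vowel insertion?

2

After substitution the input is /nɛbsɛn/.
The unsyllabifiable consonants are /b/, /n/; each receives one epenthetic vowel.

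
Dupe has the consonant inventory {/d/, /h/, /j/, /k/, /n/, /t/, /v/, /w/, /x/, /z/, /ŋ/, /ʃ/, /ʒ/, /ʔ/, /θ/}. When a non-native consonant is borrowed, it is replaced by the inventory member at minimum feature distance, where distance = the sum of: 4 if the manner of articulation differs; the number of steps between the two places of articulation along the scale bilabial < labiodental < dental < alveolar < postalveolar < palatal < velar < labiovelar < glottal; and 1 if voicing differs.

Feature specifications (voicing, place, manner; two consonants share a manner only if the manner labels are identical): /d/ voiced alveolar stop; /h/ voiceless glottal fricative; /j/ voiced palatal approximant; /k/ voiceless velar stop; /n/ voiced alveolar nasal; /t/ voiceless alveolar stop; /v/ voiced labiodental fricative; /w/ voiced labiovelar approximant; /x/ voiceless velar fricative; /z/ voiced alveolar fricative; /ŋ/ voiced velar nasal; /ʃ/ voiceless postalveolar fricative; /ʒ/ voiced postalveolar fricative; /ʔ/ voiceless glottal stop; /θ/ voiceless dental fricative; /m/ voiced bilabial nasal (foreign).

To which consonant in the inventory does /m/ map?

n

/n/ is closest: same manner (nasal), place distance 3 (bilabial→alveolar), same voicing; total 3. Next closest is /v/ at distance 5.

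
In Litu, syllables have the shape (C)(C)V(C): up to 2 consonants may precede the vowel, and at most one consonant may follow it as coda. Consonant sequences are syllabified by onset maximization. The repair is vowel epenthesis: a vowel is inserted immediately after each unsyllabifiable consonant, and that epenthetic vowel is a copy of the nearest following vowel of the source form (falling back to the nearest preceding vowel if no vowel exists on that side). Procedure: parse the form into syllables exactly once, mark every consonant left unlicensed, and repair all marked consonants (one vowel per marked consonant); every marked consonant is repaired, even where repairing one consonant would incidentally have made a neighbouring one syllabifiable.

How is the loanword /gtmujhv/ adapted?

gutmujhuvu

The consonants /g/, /h/, /v/ cannot be parsed into a legal (C)(C)V(C) syllable (at most one coda consonant is licensed; onsets may contain at most 2 consonants).
Inserting the epenthetic vowel yields /g/ → /gu/, /h/ → /hu/, /v/ → /vu/.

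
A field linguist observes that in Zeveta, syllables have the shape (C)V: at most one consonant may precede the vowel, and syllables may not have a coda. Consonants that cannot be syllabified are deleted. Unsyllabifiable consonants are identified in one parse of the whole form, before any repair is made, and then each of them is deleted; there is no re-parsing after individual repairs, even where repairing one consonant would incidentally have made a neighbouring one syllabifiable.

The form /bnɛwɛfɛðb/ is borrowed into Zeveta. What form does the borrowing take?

The consonants /b/, /ð/, /b/ cannot be parsed into a legal (C)V syllable (no codas are permitted; onsets are limited to one consonant).
Deletion applies to /b/, /ð/, /b/.

nɛwɛfɛ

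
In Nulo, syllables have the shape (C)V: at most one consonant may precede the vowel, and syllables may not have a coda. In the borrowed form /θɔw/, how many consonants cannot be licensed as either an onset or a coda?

Syllabifying with onset maximization leaves /w/ stranded (no codas are permitted; onsets are limited to one consonant).

1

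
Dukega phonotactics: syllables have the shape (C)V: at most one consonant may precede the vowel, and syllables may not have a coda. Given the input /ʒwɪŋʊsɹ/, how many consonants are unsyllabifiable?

The consonants /ʒ/, /s/, /ɹ/ cannot be parsed into a legal (C)V syllable (no codas are permitted; onsets are limited to one consonant).

3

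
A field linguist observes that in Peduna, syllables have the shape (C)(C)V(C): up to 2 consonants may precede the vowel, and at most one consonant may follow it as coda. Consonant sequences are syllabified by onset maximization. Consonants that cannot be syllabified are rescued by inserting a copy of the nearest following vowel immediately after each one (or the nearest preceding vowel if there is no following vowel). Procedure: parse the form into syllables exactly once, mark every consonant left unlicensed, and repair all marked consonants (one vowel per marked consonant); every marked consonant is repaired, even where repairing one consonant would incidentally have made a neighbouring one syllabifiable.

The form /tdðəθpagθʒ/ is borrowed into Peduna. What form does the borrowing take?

The consonants /t/, /θ/, /ʒ/ cannot be parsed into a legal (C)(C)V(C) syllable (at most one coda consonant is licensed; onsets may contain at most 2 consonants).
Each unlicensed consonant becomes the onset of a new syllable: /t/ → /tə/, /θ/ → /θa/, /ʒ/ → /ʒa/.

tədðəθpagθaʒa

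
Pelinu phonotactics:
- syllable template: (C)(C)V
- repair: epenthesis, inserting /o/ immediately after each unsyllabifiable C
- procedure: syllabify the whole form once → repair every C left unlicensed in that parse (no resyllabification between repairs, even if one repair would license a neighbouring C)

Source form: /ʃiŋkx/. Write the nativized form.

ʃiŋokoxo

The consonants /ŋ/, /k/, /x/ cannot be parsed into a legal (C)(C)V syllable (no codas are permitted; onsets may contain at most 2 consonants).
Each unlicensed consonant becomes the onset of a new syllable: /ŋ/ → /ŋo/, /k/ → /ko/, /x/ → /xo/.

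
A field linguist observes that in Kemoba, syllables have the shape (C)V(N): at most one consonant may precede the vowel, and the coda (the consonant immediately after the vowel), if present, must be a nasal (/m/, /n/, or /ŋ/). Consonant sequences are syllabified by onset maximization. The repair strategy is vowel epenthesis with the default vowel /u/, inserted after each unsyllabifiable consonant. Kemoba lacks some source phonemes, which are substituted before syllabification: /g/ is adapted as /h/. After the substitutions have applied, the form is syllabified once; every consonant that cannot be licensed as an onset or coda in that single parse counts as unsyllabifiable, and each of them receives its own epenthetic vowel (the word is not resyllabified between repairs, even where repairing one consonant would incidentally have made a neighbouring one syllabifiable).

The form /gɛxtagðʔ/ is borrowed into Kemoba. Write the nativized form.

Substitution: /g/ → /h/, giving /hɛxtahðʔ/.
Syllabifying with onset maximization leaves /x/, /h/, /ð/, /ʔ/ stranded (only a nasal (/m/, /n/, or /ŋ/) is licensed in coda position; onsets are limited to one consonant).
Each unlicensed consonant becomes the onset of a new syllable: /x/ → /xu/, /h/ → /hu/, /ð/ → /ðu/, /ʔ/ → /ʔu/.

hɛxutahuðuʔu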